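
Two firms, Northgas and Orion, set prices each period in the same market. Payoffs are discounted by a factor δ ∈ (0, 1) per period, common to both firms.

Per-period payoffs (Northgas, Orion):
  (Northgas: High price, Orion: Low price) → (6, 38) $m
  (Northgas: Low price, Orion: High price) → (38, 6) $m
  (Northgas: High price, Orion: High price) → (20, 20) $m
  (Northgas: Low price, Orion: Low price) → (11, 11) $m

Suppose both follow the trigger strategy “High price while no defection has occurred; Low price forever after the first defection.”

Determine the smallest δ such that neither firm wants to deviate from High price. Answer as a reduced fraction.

Under grim trigger the critical discount factor is (T−C)/(T−P) with T = 38, C = 20, P = 11.
δ* = (38−20)/(38−11) = 18/27 = 2/3.

2/3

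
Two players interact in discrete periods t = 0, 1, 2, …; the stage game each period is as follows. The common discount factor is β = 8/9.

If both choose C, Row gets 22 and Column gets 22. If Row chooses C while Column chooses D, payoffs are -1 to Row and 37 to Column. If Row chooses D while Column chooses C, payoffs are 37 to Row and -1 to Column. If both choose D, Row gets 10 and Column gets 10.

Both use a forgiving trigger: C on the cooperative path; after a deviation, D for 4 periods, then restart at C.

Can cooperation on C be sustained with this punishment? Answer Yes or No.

A one-shot deviation gives 37 now, then 10 for 4 periods, then back to 22.
Gain from deviating: (37−22) today; loss: (22−10) in each of the next 4 periods.
No-deviation condition: (22−10)(β+…+β^4) ≥ 37−22, i.e. β+…+β^4 ≥ 5/4.
At β = 8/9: β+…+β^4 = 3.0056 ≥ 1.2500.
So cooperation is sustainable.

Yes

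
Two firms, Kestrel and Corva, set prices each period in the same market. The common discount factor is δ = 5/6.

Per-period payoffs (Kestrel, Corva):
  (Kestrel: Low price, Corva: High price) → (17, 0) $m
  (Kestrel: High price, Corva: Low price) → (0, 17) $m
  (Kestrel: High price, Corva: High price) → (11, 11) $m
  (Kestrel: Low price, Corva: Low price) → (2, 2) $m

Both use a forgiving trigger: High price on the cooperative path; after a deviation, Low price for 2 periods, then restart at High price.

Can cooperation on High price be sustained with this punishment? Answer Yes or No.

Yes

IC: δ+…+δ^2 ≥ (17−11)/(11−2) = 2/3.
At δ = 5/6: partial sum = 1.5278 ≥ 0.6667. Cooperation sustainable.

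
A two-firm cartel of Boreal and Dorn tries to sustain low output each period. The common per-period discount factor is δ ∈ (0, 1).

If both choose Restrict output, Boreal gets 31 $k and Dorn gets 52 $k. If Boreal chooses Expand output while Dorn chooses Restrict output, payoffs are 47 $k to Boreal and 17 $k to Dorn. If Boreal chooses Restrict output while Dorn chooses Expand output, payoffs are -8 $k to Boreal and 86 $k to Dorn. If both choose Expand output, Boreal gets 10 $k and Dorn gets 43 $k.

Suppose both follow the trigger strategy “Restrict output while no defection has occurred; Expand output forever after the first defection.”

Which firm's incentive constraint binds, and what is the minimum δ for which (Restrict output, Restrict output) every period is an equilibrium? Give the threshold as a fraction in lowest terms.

Dorn; δ ≥ 34/43

Boreal's threshold: (47−31)/(47−10) = 16/37.
Dorn's threshold: (86−52)/(86−43) = 34/43.
16/37 < 34/43, so Dorn binds and δ* = 34/43.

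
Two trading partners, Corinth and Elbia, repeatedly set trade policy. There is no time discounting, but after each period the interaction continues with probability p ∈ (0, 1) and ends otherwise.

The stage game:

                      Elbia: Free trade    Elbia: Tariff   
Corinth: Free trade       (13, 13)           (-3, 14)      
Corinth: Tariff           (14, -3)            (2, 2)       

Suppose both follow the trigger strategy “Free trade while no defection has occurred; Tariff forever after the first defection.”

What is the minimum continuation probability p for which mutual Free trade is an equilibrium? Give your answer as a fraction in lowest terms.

Expected cooperation value is 13 + p·13 + p²·13 + … = 13/(1−p); deviation gives 14 + p·2/(1−p).
13 ≥ 14(1−p) + 2p ⇒ 12p ≥ 1 ⇒ p ≥ 1/12.

1/12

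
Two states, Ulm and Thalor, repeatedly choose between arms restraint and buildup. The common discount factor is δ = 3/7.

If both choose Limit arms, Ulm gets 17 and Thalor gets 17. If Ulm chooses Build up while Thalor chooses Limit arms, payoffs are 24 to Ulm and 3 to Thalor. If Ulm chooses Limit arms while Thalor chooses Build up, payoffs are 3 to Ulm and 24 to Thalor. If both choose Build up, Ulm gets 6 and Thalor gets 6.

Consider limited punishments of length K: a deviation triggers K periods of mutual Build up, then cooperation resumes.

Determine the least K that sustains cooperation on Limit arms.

3

No profitable deviation requires (17−6)(δ+…+δ^K) ≥ 24−17, i.e. δ+…+δ^K ≥ 7/11 ≈ 0.6364.
With δ = 3/7, the partial sums are K=1: 0.4286, K=2: 0.6122, K=3: 0.6910.
K = 3 is the first length at which the sum reaches 0.6364.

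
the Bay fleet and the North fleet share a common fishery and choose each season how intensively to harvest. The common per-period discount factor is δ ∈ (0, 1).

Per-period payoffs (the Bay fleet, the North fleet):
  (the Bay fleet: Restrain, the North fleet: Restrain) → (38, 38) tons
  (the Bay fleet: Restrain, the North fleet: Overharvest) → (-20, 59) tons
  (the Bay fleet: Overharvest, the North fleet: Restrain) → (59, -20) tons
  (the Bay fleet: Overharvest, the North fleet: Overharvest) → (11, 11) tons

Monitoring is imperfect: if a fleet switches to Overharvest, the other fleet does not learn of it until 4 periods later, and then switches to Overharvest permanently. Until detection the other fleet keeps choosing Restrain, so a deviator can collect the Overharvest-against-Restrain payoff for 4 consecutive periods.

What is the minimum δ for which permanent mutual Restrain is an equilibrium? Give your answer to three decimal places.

The best deviation is to choose Overharvest for all 4 undetected periods, earning 59 each, then 11 forever once detected.
Deviation value: 59(1−δ^4)/(1−δ) + 11δ^4/(1−δ); cooperation value: 38/(1−δ).
IC: 38 ≥ 59(1−δ^4) + 11δ^4 = 59 − 48δ^4.
So δ^4 ≥ 21/48 = 7/16, giving δ ≥ (7/16)^(1/4) ≈ 0.813.

0.813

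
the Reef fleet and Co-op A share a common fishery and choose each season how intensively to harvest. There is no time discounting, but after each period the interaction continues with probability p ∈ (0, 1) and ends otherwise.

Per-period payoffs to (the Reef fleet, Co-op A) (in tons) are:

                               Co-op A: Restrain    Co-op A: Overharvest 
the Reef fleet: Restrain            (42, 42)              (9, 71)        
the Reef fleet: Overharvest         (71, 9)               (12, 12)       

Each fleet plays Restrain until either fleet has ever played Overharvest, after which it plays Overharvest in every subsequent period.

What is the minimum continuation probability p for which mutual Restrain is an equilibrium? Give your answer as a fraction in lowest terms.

Expected cooperation value is 42 + p·42 + p²·42 + … = 42/(1−p); deviation gives 71 + p·12/(1−p).
42 ≥ 71(1−p) + 12p ⇒ 59p ≥ 29 ⇒ p ≥ 29/59.

29/59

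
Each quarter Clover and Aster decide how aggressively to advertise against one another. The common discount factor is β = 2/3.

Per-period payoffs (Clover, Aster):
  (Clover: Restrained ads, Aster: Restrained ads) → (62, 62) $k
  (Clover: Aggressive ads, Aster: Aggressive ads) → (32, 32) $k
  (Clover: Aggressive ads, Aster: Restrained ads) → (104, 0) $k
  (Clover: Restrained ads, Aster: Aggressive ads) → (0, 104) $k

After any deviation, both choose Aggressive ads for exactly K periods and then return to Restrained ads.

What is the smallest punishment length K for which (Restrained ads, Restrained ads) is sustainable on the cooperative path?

No profitable deviation requires (62−32)(β+…+β^K) ≥ 104−62, i.e. β+…+β^K ≥ 7/5 ≈ 1.4000.
With β = 2/3, the partial sums are K=1: 0.6667, K=2: 1.1111, K=3: 1.4074.
K = 3 is the first length at which the sum reaches 1.4000.

3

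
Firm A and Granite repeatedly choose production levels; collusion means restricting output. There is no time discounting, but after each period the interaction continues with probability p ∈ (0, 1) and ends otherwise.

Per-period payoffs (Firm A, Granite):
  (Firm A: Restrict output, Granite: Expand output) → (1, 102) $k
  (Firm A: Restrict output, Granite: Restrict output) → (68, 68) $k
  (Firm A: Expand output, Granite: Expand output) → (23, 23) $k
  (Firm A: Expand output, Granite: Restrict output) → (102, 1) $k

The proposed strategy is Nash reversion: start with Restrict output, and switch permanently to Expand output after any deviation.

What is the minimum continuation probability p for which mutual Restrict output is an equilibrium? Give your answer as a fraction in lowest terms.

Expected cooperation value is 68 + p·68 + p²·68 + … = 68/(1−p); deviation gives 102 + p·23/(1−p).
68 ≥ 102(1−p) + 23p ⇒ 79p ≥ 34 ⇒ p ≥ 34/79.

34/79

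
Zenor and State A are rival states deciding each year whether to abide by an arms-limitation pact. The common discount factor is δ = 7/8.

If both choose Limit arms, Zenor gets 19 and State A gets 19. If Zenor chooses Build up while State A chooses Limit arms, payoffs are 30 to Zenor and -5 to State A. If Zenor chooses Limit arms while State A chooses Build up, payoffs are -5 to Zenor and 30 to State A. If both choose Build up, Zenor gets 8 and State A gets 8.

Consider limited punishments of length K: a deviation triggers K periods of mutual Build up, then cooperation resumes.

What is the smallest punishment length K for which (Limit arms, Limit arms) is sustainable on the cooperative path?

2

IC: δ(1−δ^K)/(1−δ) ≥ (30−19)/(19−8) = 1.
With δ = 7/8: need 1 − δ^K ≥ 1·(1−7/8)/(7/8), i.e. δ^K ≤ 0.8571.
Since (7/8)^1 = 0.8750 and (7/8)^2 = 0.7656, the smallest such K is 2.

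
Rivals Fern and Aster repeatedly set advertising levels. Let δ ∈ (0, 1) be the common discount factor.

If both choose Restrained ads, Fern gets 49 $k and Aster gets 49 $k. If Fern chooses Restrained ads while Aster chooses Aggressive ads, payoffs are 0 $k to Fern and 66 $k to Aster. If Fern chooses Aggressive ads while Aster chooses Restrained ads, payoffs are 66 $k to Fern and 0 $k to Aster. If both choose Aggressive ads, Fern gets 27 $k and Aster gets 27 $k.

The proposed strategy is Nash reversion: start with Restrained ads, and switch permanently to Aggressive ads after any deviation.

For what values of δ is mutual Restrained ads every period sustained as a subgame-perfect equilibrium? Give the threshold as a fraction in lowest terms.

17/39

Under grim trigger the critical discount factor is (T−C)/(T−P) with T = 66, C = 49, P = 27.
δ* = (66−49)/(66−27) = 17/39.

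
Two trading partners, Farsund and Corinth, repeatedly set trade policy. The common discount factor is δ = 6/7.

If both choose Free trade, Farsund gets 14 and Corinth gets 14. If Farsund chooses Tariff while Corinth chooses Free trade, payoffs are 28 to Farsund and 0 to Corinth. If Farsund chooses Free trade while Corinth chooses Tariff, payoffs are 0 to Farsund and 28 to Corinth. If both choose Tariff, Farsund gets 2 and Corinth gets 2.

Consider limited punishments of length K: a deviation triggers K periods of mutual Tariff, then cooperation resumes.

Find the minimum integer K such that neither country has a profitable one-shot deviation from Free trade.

2

No profitable deviation requires (14−2)(δ+…+δ^K) ≥ 28−14, i.e. δ+…+δ^K ≥ 7/6 ≈ 1.1667.
With δ = 6/7, the partial sums are K=1: 0.8571, K=2: 1.5918.
K = 2 is the first length at which the sum reaches 1.1667.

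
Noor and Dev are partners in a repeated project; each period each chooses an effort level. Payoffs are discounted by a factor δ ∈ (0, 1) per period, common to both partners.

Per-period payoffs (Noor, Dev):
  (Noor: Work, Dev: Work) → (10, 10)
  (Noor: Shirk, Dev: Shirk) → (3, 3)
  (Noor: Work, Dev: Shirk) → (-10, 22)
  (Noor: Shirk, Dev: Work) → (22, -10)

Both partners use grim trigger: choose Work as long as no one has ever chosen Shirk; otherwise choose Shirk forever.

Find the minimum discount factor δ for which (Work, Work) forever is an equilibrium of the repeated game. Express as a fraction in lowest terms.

One-period gain from deviating is 22 − 10 = 12. The loss is 10 − 3 = 7 in every subsequent period, with present value 7·δ/(1−δ).
Deviation is unprofitable when 7·δ/(1−δ) ≥ 12, i.e. δ/(1−δ) ≥ 12/7.
Equivalently δ ≥ 12/(12+7) = 12/19.

12/19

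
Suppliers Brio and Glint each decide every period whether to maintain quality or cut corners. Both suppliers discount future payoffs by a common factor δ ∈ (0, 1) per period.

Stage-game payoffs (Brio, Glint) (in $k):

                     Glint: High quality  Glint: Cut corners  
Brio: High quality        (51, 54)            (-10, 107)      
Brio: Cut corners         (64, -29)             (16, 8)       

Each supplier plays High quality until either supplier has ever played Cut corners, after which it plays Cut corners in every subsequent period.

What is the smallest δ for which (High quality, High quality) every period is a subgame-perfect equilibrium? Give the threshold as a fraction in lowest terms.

53/99

Brio's threshold: (64−51)/(64−16) = 13/48.
Glint's threshold: (107−54)/(107−8) = 53/99.
13/48 < 53/99, so Glint binds and δ* = 53/99.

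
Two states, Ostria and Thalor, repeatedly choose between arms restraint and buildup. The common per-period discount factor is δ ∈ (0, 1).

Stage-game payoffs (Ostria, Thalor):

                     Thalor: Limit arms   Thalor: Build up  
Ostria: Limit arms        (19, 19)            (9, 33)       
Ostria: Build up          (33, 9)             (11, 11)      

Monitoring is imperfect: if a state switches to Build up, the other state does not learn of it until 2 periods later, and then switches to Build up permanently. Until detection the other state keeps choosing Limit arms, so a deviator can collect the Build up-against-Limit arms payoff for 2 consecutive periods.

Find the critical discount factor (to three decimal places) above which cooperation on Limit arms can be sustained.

0.798

The best deviation is to choose Build up for all 2 undetected periods, earning 33 each, then 11 forever once detected.
Deviation value: 33(1−δ^2)/(1−δ) + 11δ^2/(1−δ); cooperation value: 19/(1−δ).
IC: 19 ≥ 33(1−δ^2) + 11δ^2 = 33 − 22δ^2.
So δ^2 ≥ 14/22 = 7/11, giving δ ≥ (7/11)^(1/2) ≈ 0.798.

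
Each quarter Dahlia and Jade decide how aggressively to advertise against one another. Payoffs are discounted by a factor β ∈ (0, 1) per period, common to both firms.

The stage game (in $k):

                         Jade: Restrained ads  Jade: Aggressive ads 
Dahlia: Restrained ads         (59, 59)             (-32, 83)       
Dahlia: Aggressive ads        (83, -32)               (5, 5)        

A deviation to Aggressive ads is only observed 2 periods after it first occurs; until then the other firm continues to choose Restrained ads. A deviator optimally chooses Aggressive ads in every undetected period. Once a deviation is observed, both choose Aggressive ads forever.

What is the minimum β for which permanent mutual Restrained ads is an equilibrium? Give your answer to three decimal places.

0.555

The best deviation is to choose Aggressive ads for all 2 undetected periods, earning 83 each, then 5 forever once detected.
Deviation value: 83(1−β^2)/(1−β) + 5β^2/(1−β); cooperation value: 59/(1−β).
IC: 59 ≥ 83(1−β^2) + 5β^2 = 83 − 78β^2.
So β^2 ≥ 24/78 = 4/13, giving β ≥ (4/13)^(1/2) ≈ 0.555.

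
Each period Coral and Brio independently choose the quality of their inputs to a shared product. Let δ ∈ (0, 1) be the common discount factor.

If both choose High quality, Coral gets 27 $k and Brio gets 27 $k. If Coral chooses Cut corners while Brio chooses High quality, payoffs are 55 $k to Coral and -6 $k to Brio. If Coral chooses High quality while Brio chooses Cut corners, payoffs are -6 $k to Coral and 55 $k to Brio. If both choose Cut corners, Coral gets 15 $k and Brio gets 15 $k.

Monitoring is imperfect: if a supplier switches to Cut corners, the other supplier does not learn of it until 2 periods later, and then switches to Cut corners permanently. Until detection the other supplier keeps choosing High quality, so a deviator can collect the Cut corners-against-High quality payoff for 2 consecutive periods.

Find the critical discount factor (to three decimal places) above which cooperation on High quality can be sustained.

0.837

A deviator earns 55 for 2 periods, then 15 forever; cooperating earns 27 forever. Multiplying the IC by (1−δ):
27 ≥ 55(1−δ^2) + 15δ^2, so 40·δ^2 ≥ 28 and δ^2 ≥ 7/10.
δ ≥ (7/10)^(1/2) ≈ 0.837.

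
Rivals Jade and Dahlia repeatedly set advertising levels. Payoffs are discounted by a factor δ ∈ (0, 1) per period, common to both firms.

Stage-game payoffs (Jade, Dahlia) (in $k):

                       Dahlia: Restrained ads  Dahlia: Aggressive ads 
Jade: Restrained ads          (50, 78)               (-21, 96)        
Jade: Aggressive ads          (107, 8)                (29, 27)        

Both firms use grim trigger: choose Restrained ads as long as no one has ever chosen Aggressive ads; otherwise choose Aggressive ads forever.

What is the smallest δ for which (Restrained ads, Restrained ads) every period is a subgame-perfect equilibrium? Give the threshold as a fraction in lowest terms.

Jade: cooperation gives 50 each period; deviation gives 107 once then 29 forever.
  50/(1−δ) ≥ 107 + 29δ/(1−δ) ⇒ δ ≥ 57/78 = 19/26.
Dahlia: cooperation gives 78 each period; deviation gives 96 once then 27 forever.
  δ ≥ 18/69 = 6/23.
Both must hold, so the binding constraint is Jade's: δ ≥ 19/26.

19/26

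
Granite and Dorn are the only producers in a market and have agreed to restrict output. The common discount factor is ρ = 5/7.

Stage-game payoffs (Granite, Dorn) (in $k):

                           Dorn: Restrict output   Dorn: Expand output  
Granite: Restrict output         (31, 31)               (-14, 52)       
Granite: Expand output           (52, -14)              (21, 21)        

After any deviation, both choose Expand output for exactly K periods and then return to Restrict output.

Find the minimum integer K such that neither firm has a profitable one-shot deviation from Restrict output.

No profitable deviation requires (31−21)(ρ+…+ρ^K) ≥ 52−31, i.e. ρ+…+ρ^K ≥ 21/10 ≈ 2.1000.
With ρ = 5/7, the partial sums are K=1: 0.7143, K=2: 1.2245, K=3: 1.5889, K=4: 1.8492, K=5: 2.0352, K=6: 2.1680.
K = 6 is the first length at which the sum reaches 2.1000.

6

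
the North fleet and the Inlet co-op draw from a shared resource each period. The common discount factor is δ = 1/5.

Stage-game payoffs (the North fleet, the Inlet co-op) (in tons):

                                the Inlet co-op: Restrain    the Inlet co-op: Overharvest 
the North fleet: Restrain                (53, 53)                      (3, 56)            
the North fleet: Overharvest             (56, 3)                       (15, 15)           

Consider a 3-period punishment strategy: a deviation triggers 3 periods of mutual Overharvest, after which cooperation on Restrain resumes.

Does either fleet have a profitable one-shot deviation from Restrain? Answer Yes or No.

No

Comparing payoff streams over the 4 periods until play realigns: cooperate → 53(1+δ+…+δ^3); deviate → 56 + 15(δ+…+δ^3).
Cooperation is sustained iff (53−15)(δ+…+δ^3) ≥ 56−53.
δ+…+δ^3 = 1/5·(1−(1/5)^3)/(1−1/5) = 0.2480, and (56−53)/(53−15) = 0.0789.
0.2480 ≥ 0.0789, so cooperation is sustainable.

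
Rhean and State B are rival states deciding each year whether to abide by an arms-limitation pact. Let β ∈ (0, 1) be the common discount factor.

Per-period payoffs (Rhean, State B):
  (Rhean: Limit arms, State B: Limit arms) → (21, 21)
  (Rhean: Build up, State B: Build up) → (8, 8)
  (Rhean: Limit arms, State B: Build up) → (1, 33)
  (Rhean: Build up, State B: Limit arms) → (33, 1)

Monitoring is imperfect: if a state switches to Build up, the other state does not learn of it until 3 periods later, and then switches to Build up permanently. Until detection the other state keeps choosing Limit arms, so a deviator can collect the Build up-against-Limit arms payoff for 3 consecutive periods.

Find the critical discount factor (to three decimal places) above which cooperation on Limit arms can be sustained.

0.783

A deviator earns 33 for 3 periods, then 8 forever; cooperating earns 21 forever. Multiplying the IC by (1−β):
21 ≥ 33(1−β^3) + 8β^3, so 25·β^3 ≥ 12 and β^3 ≥ 12/25.
β ≥ (12/25)^(1/3) ≈ 0.783.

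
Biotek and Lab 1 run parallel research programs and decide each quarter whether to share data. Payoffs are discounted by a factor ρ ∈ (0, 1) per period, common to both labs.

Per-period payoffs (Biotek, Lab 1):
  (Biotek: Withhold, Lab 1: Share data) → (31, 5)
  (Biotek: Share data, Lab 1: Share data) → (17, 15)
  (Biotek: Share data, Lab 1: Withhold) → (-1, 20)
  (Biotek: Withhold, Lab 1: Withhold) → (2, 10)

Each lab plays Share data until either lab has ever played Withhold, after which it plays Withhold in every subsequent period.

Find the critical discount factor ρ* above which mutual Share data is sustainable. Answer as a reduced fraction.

1/2

Biotek's threshold: (31−17)/(31−2) = 14/29.
Lab 1's threshold: (20−15)/(20−10) = 1/2.
14/29 < 1/2, so Lab 1 binds and ρ* = 1/2.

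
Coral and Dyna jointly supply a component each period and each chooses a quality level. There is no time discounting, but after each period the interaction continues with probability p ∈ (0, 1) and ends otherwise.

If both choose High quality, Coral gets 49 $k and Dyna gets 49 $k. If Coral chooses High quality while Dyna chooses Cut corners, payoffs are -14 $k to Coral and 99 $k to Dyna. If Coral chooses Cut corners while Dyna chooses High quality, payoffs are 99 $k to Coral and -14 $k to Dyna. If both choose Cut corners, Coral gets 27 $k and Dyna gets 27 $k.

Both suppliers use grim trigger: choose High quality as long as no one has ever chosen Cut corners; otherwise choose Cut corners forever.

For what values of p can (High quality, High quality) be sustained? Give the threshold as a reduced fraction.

With no time discounting, the continuation probability p plays the role of the discount factor.
Grim-trigger IC: 49/(1−p) ≥ 99 + 27p/(1−p) ⇒ p ≥ (99−49)/(99−27) = 25/36.

25/36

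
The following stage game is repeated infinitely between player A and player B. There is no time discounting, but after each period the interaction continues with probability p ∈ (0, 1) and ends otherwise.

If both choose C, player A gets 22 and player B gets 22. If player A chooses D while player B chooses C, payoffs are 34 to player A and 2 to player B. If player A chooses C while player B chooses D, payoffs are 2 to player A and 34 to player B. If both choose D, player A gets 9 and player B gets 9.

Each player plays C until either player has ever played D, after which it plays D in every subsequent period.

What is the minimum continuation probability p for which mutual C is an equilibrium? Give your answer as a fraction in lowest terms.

With no time discounting, the continuation probability p plays the role of the discount factor.
Grim-trigger IC: 22/(1−p) ≥ 34 + 9p/(1−p) ⇒ p ≥ (34−22)/(34−9) = 12/25.

12/25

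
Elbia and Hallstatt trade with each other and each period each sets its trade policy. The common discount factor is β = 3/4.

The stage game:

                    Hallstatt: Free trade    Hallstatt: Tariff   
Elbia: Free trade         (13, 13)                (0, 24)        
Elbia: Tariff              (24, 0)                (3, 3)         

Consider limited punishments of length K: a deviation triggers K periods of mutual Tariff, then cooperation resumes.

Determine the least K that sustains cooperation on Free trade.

Need Σ_{k=1}^{K} β^k ≥ (24−13)/(13−3) = 1.1000 at β = 3/4.
At K = 1 the sum is 0.7500 < 1.1000; at K = 2 it is 1.3125 ≥ 1.1000.
So the minimum punishment length is K = 2.

2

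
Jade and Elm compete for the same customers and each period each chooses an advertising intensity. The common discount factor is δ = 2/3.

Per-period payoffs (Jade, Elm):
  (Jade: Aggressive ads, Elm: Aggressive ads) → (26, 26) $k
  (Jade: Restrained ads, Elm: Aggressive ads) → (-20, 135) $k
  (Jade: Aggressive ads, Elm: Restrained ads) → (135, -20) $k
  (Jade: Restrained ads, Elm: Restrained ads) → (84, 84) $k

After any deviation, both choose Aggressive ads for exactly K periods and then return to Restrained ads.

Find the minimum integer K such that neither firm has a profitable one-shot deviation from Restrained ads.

2

No profitable deviation requires (84−26)(δ+…+δ^K) ≥ 135−84, i.e. δ+…+δ^K ≥ 51/58 ≈ 0.8793.
With δ = 2/3, the partial sums are K=1: 0.6667, K=2: 1.1111.
K = 2 is the first length at which the sum reaches 0.8793.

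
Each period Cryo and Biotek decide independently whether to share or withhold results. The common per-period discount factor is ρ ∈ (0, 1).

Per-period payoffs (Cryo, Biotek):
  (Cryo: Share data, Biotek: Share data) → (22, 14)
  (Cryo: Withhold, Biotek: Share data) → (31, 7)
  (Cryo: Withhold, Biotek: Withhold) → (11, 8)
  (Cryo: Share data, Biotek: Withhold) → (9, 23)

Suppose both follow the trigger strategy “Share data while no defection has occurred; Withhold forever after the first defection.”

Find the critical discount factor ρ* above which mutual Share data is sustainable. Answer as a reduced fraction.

For Cryo: deviation gain 31−22 = 9, per-period punishment loss 22−11 = 11. IC gives ρ ≥ 9/20.
For Biotek: gain 9, loss 6 per period, so ρ ≥ 9/15 = 3/5.
The tighter constraint is Biotek's, so cooperation needs ρ ≥ 3/5.

3/5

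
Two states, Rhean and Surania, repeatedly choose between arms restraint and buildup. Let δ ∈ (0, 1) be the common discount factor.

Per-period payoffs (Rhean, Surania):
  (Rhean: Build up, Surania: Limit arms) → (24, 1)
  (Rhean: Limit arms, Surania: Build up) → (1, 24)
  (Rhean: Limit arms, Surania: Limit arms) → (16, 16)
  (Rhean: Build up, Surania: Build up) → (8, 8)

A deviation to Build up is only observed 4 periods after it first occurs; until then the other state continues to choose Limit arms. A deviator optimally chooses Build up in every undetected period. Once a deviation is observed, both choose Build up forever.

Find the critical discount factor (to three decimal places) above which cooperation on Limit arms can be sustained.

Deviating for the 4 undetected periods gains 24−16 = 8 per period over cooperation, then loses 16−8 = 8 per period forever once punishment starts.
Gain: 8(1 + δ + … + δ^3); loss: 8·δ^4/(1−δ).
No profitable deviation ⇔ 8(1−δ^4) ≤ 8·δ^4, i.e. δ^4 ≥ 8/(8+8) = 1/2.
Hence δ ≥ (1/2)^(1/4) ≈ 0.841.

0.841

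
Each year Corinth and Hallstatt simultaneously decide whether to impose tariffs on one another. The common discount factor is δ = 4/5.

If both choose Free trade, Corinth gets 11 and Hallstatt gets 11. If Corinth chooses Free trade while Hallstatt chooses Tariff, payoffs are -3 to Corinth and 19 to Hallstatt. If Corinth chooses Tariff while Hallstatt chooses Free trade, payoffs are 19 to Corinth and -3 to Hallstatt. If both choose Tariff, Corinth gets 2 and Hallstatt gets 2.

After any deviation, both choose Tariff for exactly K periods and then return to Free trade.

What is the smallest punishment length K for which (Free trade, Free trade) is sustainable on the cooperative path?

Need Σ_{k=1}^{K} δ^k ≥ (19−11)/(11−2) = 0.8889 at δ = 4/5.
At K = 1 the sum is 0.8000 < 0.8889; at K = 2 it is 1.4400 ≥ 0.8889.
So the minimum punishment length is K = 2.

2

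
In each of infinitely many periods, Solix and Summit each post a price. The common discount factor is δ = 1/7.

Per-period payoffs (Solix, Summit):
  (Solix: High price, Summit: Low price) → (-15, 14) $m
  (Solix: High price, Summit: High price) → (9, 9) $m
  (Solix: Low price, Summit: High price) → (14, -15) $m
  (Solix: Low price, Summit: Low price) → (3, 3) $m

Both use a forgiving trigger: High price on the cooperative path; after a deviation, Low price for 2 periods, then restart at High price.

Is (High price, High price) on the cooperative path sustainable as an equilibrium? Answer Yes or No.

A one-shot deviation gives 14 now, then 3 for 2 periods, then back to 9.
Gain from deviating: (14−9) today; loss: (9−3) in each of the next 2 periods.
No-deviation condition: (9−3)(δ+…+δ^2) ≥ 14−9, i.e. δ+…+δ^2 ≥ 5/6.
At δ = 1/7: δ+…+δ^2 = 0.1633 < 0.8333.
So cooperation is not sustainable.

No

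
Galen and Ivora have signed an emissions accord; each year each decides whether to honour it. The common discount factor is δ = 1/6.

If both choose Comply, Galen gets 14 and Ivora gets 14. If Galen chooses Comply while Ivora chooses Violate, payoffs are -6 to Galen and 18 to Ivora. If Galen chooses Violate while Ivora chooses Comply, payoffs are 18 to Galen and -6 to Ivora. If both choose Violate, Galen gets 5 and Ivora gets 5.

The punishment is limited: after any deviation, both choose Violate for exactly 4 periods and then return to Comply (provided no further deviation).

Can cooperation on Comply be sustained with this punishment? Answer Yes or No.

IC: δ+…+δ^4 ≥ (18−14)/(14−5) = 4/9.
At δ = 1/6: partial sum = 0.1998 < 0.4444. Cooperation not sustainable.

No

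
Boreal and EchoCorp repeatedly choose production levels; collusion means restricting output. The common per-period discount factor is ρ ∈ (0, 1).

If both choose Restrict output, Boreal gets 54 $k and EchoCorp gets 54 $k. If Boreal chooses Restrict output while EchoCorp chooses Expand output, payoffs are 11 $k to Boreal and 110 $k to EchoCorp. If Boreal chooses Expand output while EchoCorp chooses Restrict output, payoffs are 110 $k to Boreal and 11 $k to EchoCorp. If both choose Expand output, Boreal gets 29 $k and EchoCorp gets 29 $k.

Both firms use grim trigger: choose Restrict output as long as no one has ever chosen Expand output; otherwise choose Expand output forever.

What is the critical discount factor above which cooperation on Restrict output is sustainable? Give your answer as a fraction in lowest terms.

One-period gain from deviating is 110 − 54 = 56. The loss is 54 − 29 = 25 in every subsequent period, with present value 25·ρ/(1−ρ).
Deviation is unprofitable when 25·ρ/(1−ρ) ≥ 56, i.e. ρ/(1−ρ) ≥ 56/25.
Equivalently ρ ≥ 56/(56+25) = 56/81.

56/81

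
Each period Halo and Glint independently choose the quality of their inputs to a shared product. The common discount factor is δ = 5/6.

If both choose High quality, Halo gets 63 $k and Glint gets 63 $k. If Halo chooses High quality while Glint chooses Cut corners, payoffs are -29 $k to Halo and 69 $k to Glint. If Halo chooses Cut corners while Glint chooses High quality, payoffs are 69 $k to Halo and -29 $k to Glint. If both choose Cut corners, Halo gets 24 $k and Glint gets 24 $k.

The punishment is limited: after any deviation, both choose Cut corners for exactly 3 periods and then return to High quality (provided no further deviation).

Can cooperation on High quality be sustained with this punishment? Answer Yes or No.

Yes

Comparing payoff streams over the 4 periods until play realigns: cooperate → 63(1+δ+…+δ^3); deviate → 69 + 24(δ+…+δ^3).
Cooperation is sustained iff (63−24)(δ+…+δ^3) ≥ 69−63.
δ+…+δ^3 = 5/6·(1−(5/6)^3)/(1−5/6) = 2.1065, and (69−63)/(63−24) = 0.1538.
2.1065 ≥ 0.1538, so cooperation is sustainable.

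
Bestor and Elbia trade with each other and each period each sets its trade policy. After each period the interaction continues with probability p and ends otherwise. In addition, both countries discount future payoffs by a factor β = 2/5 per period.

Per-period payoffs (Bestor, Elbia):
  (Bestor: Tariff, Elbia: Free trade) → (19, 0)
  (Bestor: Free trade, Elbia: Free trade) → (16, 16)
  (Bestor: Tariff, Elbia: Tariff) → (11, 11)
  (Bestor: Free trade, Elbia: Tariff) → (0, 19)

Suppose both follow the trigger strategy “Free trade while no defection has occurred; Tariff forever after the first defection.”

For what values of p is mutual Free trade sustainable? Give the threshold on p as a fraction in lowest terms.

Expected continuation weight on next period's payoff is β·p = 2/5·p, which plays the role of the discount factor.
Cooperation requires 2/5·p ≥ (19−16)/(19−11) = 3/8, hence p ≥ 15/16.

15/16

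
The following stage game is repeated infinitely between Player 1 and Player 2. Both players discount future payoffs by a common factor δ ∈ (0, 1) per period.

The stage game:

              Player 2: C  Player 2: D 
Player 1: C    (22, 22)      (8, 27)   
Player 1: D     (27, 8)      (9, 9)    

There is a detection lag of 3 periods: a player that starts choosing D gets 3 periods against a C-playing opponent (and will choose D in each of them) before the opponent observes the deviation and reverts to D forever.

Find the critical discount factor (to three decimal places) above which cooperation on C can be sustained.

The best deviation is to choose D for all 3 undetected periods, earning 27 each, then 9 forever once detected.
Deviation value: 27(1−δ^3)/(1−δ) + 9δ^3/(1−δ); cooperation value: 22/(1−δ).
IC: 22 ≥ 27(1−δ^3) + 9δ^3 = 27 − 18δ^3.
So δ^3 ≥ 5/18, giving δ ≥ (5/18)^(1/3) ≈ 0.652.

0.652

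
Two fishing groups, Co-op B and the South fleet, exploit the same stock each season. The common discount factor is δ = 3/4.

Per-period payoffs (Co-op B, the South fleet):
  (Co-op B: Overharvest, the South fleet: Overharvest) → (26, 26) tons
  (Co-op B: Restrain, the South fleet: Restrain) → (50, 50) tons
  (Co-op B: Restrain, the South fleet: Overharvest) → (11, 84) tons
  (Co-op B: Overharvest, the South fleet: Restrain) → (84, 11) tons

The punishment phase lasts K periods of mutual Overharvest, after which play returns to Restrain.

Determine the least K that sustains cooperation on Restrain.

3

No profitable deviation requires (50−26)(δ+…+δ^K) ≥ 84−50, i.e. δ+…+δ^K ≥ 17/12 ≈ 1.4167.
With δ = 3/4, the partial sums are K=1: 0.7500, K=2: 1.3125, K=3: 1.7344.
K = 3 is the first length at which the sum reaches 1.4167.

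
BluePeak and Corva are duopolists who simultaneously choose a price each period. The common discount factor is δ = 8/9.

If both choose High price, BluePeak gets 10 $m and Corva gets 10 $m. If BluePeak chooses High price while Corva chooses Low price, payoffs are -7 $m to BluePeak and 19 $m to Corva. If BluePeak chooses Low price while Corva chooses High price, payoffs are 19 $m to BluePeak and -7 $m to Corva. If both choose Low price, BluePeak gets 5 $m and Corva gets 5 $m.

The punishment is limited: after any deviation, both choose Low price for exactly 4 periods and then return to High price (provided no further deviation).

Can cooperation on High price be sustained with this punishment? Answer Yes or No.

Yes

IC: δ+…+δ^4 ≥ (19−10)/(10−5) = 9/5.
At δ = 8/9: partial sum = 3.0056 ≥ 1.8000. Cooperation sustainable.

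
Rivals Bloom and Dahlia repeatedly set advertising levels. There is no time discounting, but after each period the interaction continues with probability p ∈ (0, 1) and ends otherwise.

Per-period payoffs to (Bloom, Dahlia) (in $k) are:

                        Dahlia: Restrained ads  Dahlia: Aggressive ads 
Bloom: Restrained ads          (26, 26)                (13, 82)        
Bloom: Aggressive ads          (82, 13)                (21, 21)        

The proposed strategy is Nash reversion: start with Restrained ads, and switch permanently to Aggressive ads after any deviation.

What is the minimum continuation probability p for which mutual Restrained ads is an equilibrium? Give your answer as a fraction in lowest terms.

56/61

With no time discounting, the continuation probability p plays the role of the discount factor.
Grim-trigger IC: 26/(1−p) ≥ 82 + 21p/(1−p) ⇒ p ≥ (82−26)/(82−21) = 56/61.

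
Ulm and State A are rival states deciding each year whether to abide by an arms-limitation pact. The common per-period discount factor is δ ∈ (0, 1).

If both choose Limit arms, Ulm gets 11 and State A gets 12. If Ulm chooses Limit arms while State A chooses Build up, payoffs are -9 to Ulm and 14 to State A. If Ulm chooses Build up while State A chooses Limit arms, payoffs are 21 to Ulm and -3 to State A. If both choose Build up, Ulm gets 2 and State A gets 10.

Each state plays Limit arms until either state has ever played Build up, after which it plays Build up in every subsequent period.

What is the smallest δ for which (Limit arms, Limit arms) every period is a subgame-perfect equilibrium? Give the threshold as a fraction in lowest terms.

10/19

Ulm: cooperation gives 11 each period; deviation gives 21 once then 2 forever.
  11/(1−δ) ≥ 21 + 2δ/(1−δ) ⇒ δ ≥ 10/19.
State A: cooperation gives 12 each period; deviation gives 14 once then 10 forever.
  δ ≥ 2/4 = 1/2.
Both must hold, so the binding constraint is Ulm's: δ ≥ 10/19.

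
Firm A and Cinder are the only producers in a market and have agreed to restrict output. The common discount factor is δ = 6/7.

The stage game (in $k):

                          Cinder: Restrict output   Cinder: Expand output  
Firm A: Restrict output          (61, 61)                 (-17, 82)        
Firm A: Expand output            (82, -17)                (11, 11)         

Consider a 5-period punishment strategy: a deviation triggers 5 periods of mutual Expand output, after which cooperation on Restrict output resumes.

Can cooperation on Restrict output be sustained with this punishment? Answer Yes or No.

Yes

A one-shot deviation gives 82 now, then 11 for 5 periods, then back to 61.
Gain from deviating: (82−61) today; loss: (61−11) in each of the next 5 periods.
No-deviation condition: (61−11)(δ+…+δ^5) ≥ 82−61, i.e. δ+…+δ^5 ≥ 21/50.
At δ = 6/7: δ+…+δ^5 = 3.2240 ≥ 0.4200.
So cooperation is sustainable.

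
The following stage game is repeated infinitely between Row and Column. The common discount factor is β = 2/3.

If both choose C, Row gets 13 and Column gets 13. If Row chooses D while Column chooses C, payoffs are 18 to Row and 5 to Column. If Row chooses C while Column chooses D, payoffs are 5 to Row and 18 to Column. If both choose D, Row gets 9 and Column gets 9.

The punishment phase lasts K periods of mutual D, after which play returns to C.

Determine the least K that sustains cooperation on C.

IC: β(1−β^K)/(1−β) ≥ (18−13)/(13−9) = 5/4.
With β = 2/3: need 1 − β^K ≥ 5/4·(1−2/3)/(2/3), i.e. β^K ≤ 0.3750.
Since (2/3)^2 = 0.4444 and (2/3)^3 = 0.2963, the smallest such K is 3.

3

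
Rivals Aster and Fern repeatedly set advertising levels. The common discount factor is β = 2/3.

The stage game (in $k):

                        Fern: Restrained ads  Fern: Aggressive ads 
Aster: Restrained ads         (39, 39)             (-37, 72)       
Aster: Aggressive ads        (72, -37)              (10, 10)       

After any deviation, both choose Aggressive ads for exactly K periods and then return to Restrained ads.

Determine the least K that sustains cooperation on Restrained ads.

Need Σ_{k=1}^{K} β^k ≥ (72−39)/(39−10) = 1.1379 at β = 2/3.
At K = 2 the sum is 1.1111 < 1.1379; at K = 3 it is 1.4074 ≥ 1.1379.
So the minimum punishment length is K = 3.

3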